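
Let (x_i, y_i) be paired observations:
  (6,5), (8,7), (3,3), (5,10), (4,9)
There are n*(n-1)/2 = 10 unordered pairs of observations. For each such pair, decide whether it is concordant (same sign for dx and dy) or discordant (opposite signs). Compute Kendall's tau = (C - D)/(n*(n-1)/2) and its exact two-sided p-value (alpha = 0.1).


Step 1: Enumerate the 10 unordered pairs (i,j) with i<j and classify each by sign(x_j-x_i) * sign(y_j-y_i).
  (1,2):dx=+2,dy=+2->C; (1,3):dx=-3,dy=-2->C; (1,4):dx=-1,dy=+5->D; (1,5):dx=-2,dy=+4->D
  (2,3):dx=-5,dy=-4->C; (2,4):dx=-3,dy=+3->D; (2,5):dx=-4,dy=+2->D; (3,4):dx=+2,dy=+7->C
  (3,5):dx=+1,dy=+6->C; (4,5):dx=-1,dy=-1->C
Step 2: C = 6, D = 4, total pairs = 10.
Step 3: tau = (C - D)/(n(n-1)/2) = (6 - 4)/10 = 0.200000.
Step 4: Exact two-sided p-value (enumerate n! = 120 permutations of y under H0): p = 0.816667.
Step 5: alpha = 0.1. fail to reject H0.

tau_b = 0.2000 (C=6, D=4), p = 0.816667, fail to reject H0.


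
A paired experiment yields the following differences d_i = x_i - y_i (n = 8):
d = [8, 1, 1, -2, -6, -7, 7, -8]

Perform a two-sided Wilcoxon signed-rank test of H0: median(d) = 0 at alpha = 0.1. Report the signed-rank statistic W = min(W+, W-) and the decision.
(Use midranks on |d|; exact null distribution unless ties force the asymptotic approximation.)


Step 1: Drop any zero differences (none here) and take |d_i|.
|d| = [8, 1, 1, 2, 6, 7, 7, 8]
Step 2: Midrank |d_i| (ties get averaged ranks).
ranks: |8|->7.5, |1|->1.5, |1|->1.5, |2|->3, |6|->4, |7|->5.5, |7|->5.5, |8|->7.5
Step 3: Attach original signs; sum ranks with positive sign and with negative sign.
W+ = 7.5 + 1.5 + 1.5 + 5.5 = 16
W- = 3 + 4 + 5.5 + 7.5 = 20
(Check: W+ + W- = 36 should equal n(n+1)/2 = 36.)
Step 4: Test statistic W = min(W+, W-) = 16.
Step 5: Ties in |d|, so use the tie-corrected normal approximation.
        E[W] = n(n+1)/4 = 8*9/4 = 18.
        Tie groups: |d|=1 (t=2), |d|=7 (t=2), |d|=8 (t=2); sum(t^3 - t) = 18.
        Var[W] = n(n+1)(2n+1)/24 - sum(t^3-t)/48 = 1224/24 - 18/48 = 50.625.
        z = (W - E[W]) / sqrt(Var[W]) = (16 - 18) / 7.1151 = -0.2811.
        Two-sided p = 2*Phi(z) = 0.778640.
Step 6: alpha = 0.1. fail to reject H0.

W+ = 16, W- = 20, W = min = 16, p = 0.778640, fail to reject H0.


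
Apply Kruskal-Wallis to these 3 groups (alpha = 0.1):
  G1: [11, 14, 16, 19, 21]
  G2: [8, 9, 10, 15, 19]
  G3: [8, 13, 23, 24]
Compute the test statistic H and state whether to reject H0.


Step 1: Combine all N = 14 observations and assign midranks.
sorted (value, group, rank): (8,G2,1.5), (8,G3,1.5), (9,G2,3), (10,G2,4), (11,G1,5), (13,G3,6), (14,G1,7), (15,G2,8), (16,G1,9), (19,G1,10.5), (19,G2,10.5), (21,G1,12), (23,G3,13), (24,G3,14)
Step 2: Sum ranks within each group.
R_1 = 43.5 (n_1 = 5)
R_2 = 27 (n_2 = 5)
R_3 = 34.5 (n_3 = 4)
Step 3: H = 12/(N(N+1)) * sum(R_i^2/n_i) - 3(N+1)
     = 12/(14*15) * (43.5^2/5 + 27^2/5 + 34.5^2/4) - 3*15
     = 0.057143 * 821.812 - 45
     = 1.960714.
Step 4: Ties present; correction factor C = 1 - 12/(14^3 - 14) = 0.995604. Corrected H = 1.960714 / 0.995604 = 1.969371.
Step 5: Under H0, H ~ chi^2(2); p-value = 0.373557.
Step 6: alpha = 0.1. fail to reject H0.

H = 1.9694, df = 2, p = 0.373557, fail to reject H0.


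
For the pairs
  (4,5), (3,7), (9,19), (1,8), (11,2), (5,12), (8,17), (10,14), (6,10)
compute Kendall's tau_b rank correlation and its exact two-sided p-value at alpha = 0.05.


Step 1: Enumerate the 36 unordered pairs (i,j) with i<j and classify each by sign(x_j-x_i) * sign(y_j-y_i).
  (1,2):dx=-1,dy=+2->D; (1,3):dx=+5,dy=+14->C; (1,4):dx=-3,dy=+3->D; (1,5):dx=+7,dy=-3->D
  (1,6):dx=+1,dy=+7->C; (1,7):dx=+4,dy=+12->C; (1,8):dx=+6,dy=+9->C; (1,9):dx=+2,dy=+5->C
  (2,3):dx=+6,dy=+12->C; (2,4):dx=-2,dy=+1->D; (2,5):dx=+8,dy=-5->D; (2,6):dx=+2,dy=+5->C
  (2,7):dx=+5,dy=+10->C; (2,8):dx=+7,dy=+7->C; (2,9):dx=+3,dy=+3->C; (3,4):dx=-8,dy=-11->C
  (3,5):dx=+2,dy=-17->D; (3,6):dx=-4,dy=-7->C; (3,7):dx=-1,dy=-2->C; (3,8):dx=+1,dy=-5->D
  (3,9):dx=-3,dy=-9->C; (4,5):dx=+10,dy=-6->D; (4,6):dx=+4,dy=+4->C; (4,7):dx=+7,dy=+9->C
  (4,8):dx=+9,dy=+6->C; (4,9):dx=+5,dy=+2->C; (5,6):dx=-6,dy=+10->D; (5,7):dx=-3,dy=+15->D
  (5,8):dx=-1,dy=+12->D; (5,9):dx=-5,dy=+8->D; (6,7):dx=+3,dy=+5->C; (6,8):dx=+5,dy=+2->C
  (6,9):dx=+1,dy=-2->D; (7,8):dx=+2,dy=-3->D; (7,9):dx=-2,dy=-7->C; (8,9):dx=-4,dy=-4->C
Step 2: C = 22, D = 14, total pairs = 36.
Step 3: tau = (C - D)/(n(n-1)/2) = (22 - 14)/36 = 0.222222.
Step 4: Exact two-sided p-value (enumerate n! = 362880 permutations of y under H0): p = 0.476709.
Step 5: alpha = 0.05. fail to reject H0.

tau_b = 0.2222 (C=22, D=14), p = 0.476709, fail to reject H0.


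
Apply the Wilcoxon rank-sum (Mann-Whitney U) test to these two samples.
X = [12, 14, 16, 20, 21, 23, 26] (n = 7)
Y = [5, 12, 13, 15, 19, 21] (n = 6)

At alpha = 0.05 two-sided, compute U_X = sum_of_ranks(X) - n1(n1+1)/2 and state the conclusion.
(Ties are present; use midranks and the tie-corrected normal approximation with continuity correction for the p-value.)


Step 1: Combine and sort all 13 observations; assign midranks.
sorted (value, group): (5,Y), (12,X), (12,Y), (13,Y), (14,X), (15,Y), (16,X), (19,Y), (20,X), (21,X), (21,Y), (23,X), (26,X)
ranks: 5->1, 12->2.5, 12->2.5, 13->4, 14->5, 15->6, 16->7, 19->8, 20->9, 21->10.5, 21->10.5, 23->12, 26->13
Step 2: Rank sum for X: R1 = 2.5 + 5 + 7 + 9 + 10.5 + 12 + 13 = 59.
Step 3: U_X = R1 - n1(n1+1)/2 = 59 - 7*8/2 = 59 - 28 = 31.
       U_Y = n1*n2 - U_X = 42 - 31 = 11.
Step 4: Ties are present, so use the tie-corrected normal approximation (with continuity correction) for the p-value.
Step 5: p-value = 0.173549; compare to alpha = 0.05. fail to reject H0.

U_X = 31, p = 0.173549, fail to reject H0 at alpha = 0.05.


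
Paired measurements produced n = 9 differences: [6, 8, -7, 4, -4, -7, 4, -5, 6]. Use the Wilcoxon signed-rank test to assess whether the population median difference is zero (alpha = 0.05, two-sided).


Step 1: Drop any zero differences (none here) and take |d_i|.
|d| = [6, 8, 7, 4, 4, 7, 4, 5, 6]
Step 2: Midrank |d_i| (ties get averaged ranks).
ranks: |6|->5.5, |8|->9, |7|->7.5, |4|->2, |4|->2, |7|->7.5, |4|->2, |5|->4, |6|->5.5
Step 3: Attach original signs; sum ranks with positive sign and with negative sign.
W+ = 5.5 + 9 + 2 + 2 + 5.5 = 24
W- = 7.5 + 2 + 7.5 + 4 = 21
(Check: W+ + W- = 45 should equal n(n+1)/2 = 45.)
Step 4: Test statistic W = min(W+, W-) = 21.
Step 5: Ties in |d|, so use the tie-corrected normal approximation.
        E[W] = n(n+1)/4 = 9*10/4 = 22.5.
        Tie groups: |d|=4 (t=3), |d|=6 (t=2), |d|=7 (t=2); sum(t^3 - t) = 36.
        Var[W] = n(n+1)(2n+1)/24 - sum(t^3-t)/48 = 1710/24 - 36/48 = 70.5.
        z = (W - E[W]) / sqrt(Var[W]) = (21 - 22.5) / 8.3964 = -0.1786.
        Two-sided p = 2*Phi(z) = 0.858215.
Step 6: alpha = 0.05. fail to reject H0.

W+ = 24, W- = 21, W = min = 21, p = 0.858215, fail to reject H0.


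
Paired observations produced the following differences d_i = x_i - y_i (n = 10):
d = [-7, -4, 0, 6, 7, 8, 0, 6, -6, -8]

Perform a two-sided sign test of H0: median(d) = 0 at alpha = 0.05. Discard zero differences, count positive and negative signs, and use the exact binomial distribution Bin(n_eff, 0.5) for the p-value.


Step 1: Discard zero differences. Original n = 10; n_eff = number of nonzero differences = 8.
Nonzero differences (with sign): -7, -4, +6, +7, +8, +6, -6, -8
Step 2: Count signs: positive = 4, negative = 4.
Step 3: Under H0: P(positive) = 0.5, so the number of positives S ~ Bin(8, 0.5).
Step 4: Two-sided exact p-value = sum of Bin(8,0.5) probabilities at or below the observed probability = 1.000000.
Step 5: alpha = 0.05. fail to reject H0.

n_eff = 8, pos = 4, neg = 4, p = 1.000000, fail to reject H0.


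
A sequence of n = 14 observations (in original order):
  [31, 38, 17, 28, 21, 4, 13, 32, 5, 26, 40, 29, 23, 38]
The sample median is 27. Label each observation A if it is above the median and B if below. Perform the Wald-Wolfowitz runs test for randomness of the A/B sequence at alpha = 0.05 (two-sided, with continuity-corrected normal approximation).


Step 1: Compute median = 27; label A = above, B = below.
Labels in order: AABABBBABBAABA  (n_A = 7, n_B = 7)
Step 2: Count runs R = 9.
Step 3: Under H0 (random ordering), E[R] = 2*n_A*n_B/(n_A+n_B) + 1 = 2*7*7/14 + 1 = 8.0000.
        Var[R] = 2*n_A*n_B*(2*n_A*n_B - n_A - n_B) / ((n_A+n_B)^2 * (n_A+n_B-1)) = 8232/2548 = 3.2308.
        SD[R] = 1.7974.
Step 4: Continuity-corrected z = (R - 0.5 - E[R]) / SD[R] = (9 - 0.5 - 8.0000) / 1.7974 = 0.2782.
Step 5: Two-sided p-value via normal approximation = 2*(1 - Phi(|z|)) = 0.780879.
Step 6: alpha = 0.05. fail to reject H0.

R = 9, z = 0.2782, p = 0.780879, fail to reject H0.


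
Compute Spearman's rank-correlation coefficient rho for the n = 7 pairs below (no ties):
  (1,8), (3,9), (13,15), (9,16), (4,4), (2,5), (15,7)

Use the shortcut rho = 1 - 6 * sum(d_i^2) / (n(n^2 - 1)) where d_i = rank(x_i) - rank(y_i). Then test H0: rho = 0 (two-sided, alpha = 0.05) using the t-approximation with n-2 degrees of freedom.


Step 1: Rank x and y separately (midranks; no ties here).
rank(x): 1->1, 3->3, 13->6, 9->5, 4->4, 2->2, 15->7
rank(y): 8->4, 9->5, 15->6, 16->7, 4->1, 5->2, 7->3
Step 2: d_i = R_x(i) - R_y(i); compute d_i^2.
  (1-4)^2=9, (3-5)^2=4, (6-6)^2=0, (5-7)^2=4, (4-1)^2=9, (2-2)^2=0, (7-3)^2=16
sum(d^2) = 42.
Step 3: rho = 1 - 6*42 / (7*(7^2 - 1)) = 1 - 252/336 = 0.250000.
Step 4: Under H0, t = rho * sqrt((n-2)/(1-rho^2)) = 0.5774 ~ t(5).
Step 5: Two-sided p-value from the t-distribution with 5 df = 0.588724.
Step 6: alpha = 0.05. fail to reject H0.

rho = 0.2500, p = 0.588724, fail to reject H0 at alpha = 0.05.


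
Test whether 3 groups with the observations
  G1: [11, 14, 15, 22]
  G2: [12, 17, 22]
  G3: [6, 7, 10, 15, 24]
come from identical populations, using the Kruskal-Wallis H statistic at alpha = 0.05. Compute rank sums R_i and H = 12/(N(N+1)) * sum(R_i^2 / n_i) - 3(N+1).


Step 1: Combine all N = 12 observations and assign midranks.
sorted (value, group, rank): (6,G3,1), (7,G3,2), (10,G3,3), (11,G1,4), (12,G2,5), (14,G1,6), (15,G1,7.5), (15,G3,7.5), (17,G2,9), (22,G1,10.5), (22,G2,10.5), (24,G3,12)
Step 2: Sum ranks within each group.
R_1 = 28 (n_1 = 4)
R_2 = 24.5 (n_2 = 3)
R_3 = 25.5 (n_3 = 5)
Step 3: H = 12/(N(N+1)) * sum(R_i^2/n_i) - 3(N+1)
     = 12/(12*13) * (28^2/4 + 24.5^2/3 + 25.5^2/5) - 3*13
     = 0.076923 * 526.133 - 39
     = 1.471795.
Step 4: Ties present; correction factor C = 1 - 12/(12^3 - 12) = 0.993007. Corrected H = 1.471795 / 0.993007 = 1.482160.
Step 5: Under H0, H ~ chi^2(2); p-value = 0.476599.
Step 6: alpha = 0.05. fail to reject H0.

H = 1.4822, df = 2, p = 0.476599, fail to reject H0.


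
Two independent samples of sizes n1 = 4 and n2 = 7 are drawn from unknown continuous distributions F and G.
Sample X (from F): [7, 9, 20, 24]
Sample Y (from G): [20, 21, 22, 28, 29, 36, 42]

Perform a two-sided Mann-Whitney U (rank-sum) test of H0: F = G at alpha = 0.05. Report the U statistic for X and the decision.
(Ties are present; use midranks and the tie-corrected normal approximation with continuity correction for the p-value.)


Step 1: Combine and sort all 11 observations; assign midranks.
sorted (value, group): (7,X), (9,X), (20,X), (20,Y), (21,Y), (22,Y), (24,X), (28,Y), (29,Y), (36,Y), (42,Y)
ranks: 7->1, 9->2, 20->3.5, 20->3.5, 21->5, 22->6, 24->7, 28->8, 29->9, 36->10, 42->11
Step 2: Rank sum for X: R1 = 1 + 2 + 3.5 + 7 = 13.5.
Step 3: U_X = R1 - n1(n1+1)/2 = 13.5 - 4*5/2 = 13.5 - 10 = 3.5.
       U_Y = n1*n2 - U_X = 28 - 3.5 = 24.5.
Step 4: Ties are present, so use the tie-corrected normal approximation (with continuity correction) for the p-value.
Step 5: p-value = 0.058207; compare to alpha = 0.05. fail to reject H0.

U_X = 3.5, p = 0.058207, fail to reject H0 at alpha = 0.05.


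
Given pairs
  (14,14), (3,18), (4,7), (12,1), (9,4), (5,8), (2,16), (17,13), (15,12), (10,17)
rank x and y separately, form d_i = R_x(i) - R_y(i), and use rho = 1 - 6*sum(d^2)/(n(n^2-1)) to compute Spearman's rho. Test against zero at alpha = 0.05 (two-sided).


Step 1: Rank x and y separately (midranks; no ties here).
rank(x): 14->8, 3->2, 4->3, 12->7, 9->5, 5->4, 2->1, 17->10, 15->9, 10->6
rank(y): 14->7, 18->10, 7->3, 1->1, 4->2, 8->4, 16->8, 13->6, 12->5, 17->9
Step 2: d_i = R_x(i) - R_y(i); compute d_i^2.
  (8-7)^2=1, (2-10)^2=64, (3-3)^2=0, (7-1)^2=36, (5-2)^2=9, (4-4)^2=0, (1-8)^2=49, (10-6)^2=16, (9-5)^2=16, (6-9)^2=9
sum(d^2) = 200.
Step 3: rho = 1 - 6*200 / (10*(10^2 - 1)) = 1 - 1200/990 = -0.212121.
Step 4: Under H0, t = rho * sqrt((n-2)/(1-rho^2)) = -0.6139 ~ t(8).
Step 5: Two-sided p-value from the t-distribution with 8 df = 0.556306.
Step 6: alpha = 0.05. fail to reject H0.

rho = -0.2121, p = 0.556306, fail to reject H0 at alpha = 0.05.


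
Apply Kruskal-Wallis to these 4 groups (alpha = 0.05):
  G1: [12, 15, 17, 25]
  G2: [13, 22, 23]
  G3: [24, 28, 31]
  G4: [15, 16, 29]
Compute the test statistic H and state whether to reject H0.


Step 1: Combine all N = 13 observations and assign midranks.
sorted (value, group, rank): (12,G1,1), (13,G2,2), (15,G1,3.5), (15,G4,3.5), (16,G4,5), (17,G1,6), (22,G2,7), (23,G2,8), (24,G3,9), (25,G1,10), (28,G3,11), (29,G4,12), (31,G3,13)
Step 2: Sum ranks within each group.
R_1 = 20.5 (n_1 = 4)
R_2 = 17 (n_2 = 3)
R_3 = 33 (n_3 = 3)
R_4 = 20.5 (n_4 = 3)
Step 3: H = 12/(N(N+1)) * sum(R_i^2/n_i) - 3(N+1)
     = 12/(13*14) * (20.5^2/4 + 17^2/3 + 33^2/3 + 20.5^2/3) - 3*14
     = 0.065934 * 704.479 - 42
     = 4.449176.
Step 4: Ties present; correction factor C = 1 - 6/(13^3 - 13) = 0.997253. Corrected H = 4.449176 / 0.997253 = 4.461433.
Step 5: Under H0, H ~ chi^2(3); p-value = 0.215756.
Step 6: alpha = 0.05. fail to reject H0.

H = 4.4614, df = 3, p = 0.215756, fail to reject H0.


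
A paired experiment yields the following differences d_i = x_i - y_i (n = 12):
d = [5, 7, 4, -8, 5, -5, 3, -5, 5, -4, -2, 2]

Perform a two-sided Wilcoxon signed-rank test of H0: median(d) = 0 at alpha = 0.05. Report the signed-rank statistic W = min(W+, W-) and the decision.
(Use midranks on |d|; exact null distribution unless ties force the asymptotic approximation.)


Step 1: Drop any zero differences (none here) and take |d_i|.
|d| = [5, 7, 4, 8, 5, 5, 3, 5, 5, 4, 2, 2]
Step 2: Midrank |d_i| (ties get averaged ranks).
ranks: |5|->8, |7|->11, |4|->4.5, |8|->12, |5|->8, |5|->8, |3|->3, |5|->8, |5|->8, |4|->4.5, |2|->1.5, |2|->1.5
Step 3: Attach original signs; sum ranks with positive sign and with negative sign.
W+ = 8 + 11 + 4.5 + 8 + 3 + 8 + 1.5 = 44
W- = 12 + 8 + 8 + 4.5 + 1.5 = 34
(Check: W+ + W- = 78 should equal n(n+1)/2 = 78.)
Step 4: Test statistic W = min(W+, W-) = 34.
Step 5: Ties in |d|, so use the tie-corrected normal approximation.
        E[W] = n(n+1)/4 = 12*13/4 = 39.
        Tie groups: |d|=2 (t=2), |d|=4 (t=2), |d|=5 (t=5); sum(t^3 - t) = 132.
        Var[W] = n(n+1)(2n+1)/24 - sum(t^3-t)/48 = 3900/24 - 132/48 = 159.75.
        z = (W - E[W]) / sqrt(Var[W]) = (34 - 39) / 12.6392 = -0.3956.
        Two-sided p = 2*Phi(z) = 0.692405.
Step 6: alpha = 0.05. fail to reject H0.

W+ = 44, W- = 34, W = min = 34, p = 0.692405, fail to reject H0.


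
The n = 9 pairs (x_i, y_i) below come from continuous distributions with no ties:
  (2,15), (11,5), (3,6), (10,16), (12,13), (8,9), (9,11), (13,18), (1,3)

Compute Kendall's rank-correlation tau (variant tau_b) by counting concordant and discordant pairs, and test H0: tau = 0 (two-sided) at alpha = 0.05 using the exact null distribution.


Step 1: Enumerate the 36 unordered pairs (i,j) with i<j and classify each by sign(x_j-x_i) * sign(y_j-y_i).
  (1,2):dx=+9,dy=-10->D; (1,3):dx=+1,dy=-9->D; (1,4):dx=+8,dy=+1->C; (1,5):dx=+10,dy=-2->D
  (1,6):dx=+6,dy=-6->D; (1,7):dx=+7,dy=-4->D; (1,8):dx=+11,dy=+3->C; (1,9):dx=-1,dy=-12->C
  (2,3):dx=-8,dy=+1->D; (2,4):dx=-1,dy=+11->D; (2,5):dx=+1,dy=+8->C; (2,6):dx=-3,dy=+4->D
  (2,7):dx=-2,dy=+6->D; (2,8):dx=+2,dy=+13->C; (2,9):dx=-10,dy=-2->C; (3,4):dx=+7,dy=+10->C
  (3,5):dx=+9,dy=+7->C; (3,6):dx=+5,dy=+3->C; (3,7):dx=+6,dy=+5->C; (3,8):dx=+10,dy=+12->C
  (3,9):dx=-2,dy=-3->C; (4,5):dx=+2,dy=-3->D; (4,6):dx=-2,dy=-7->C; (4,7):dx=-1,dy=-5->C
  (4,8):dx=+3,dy=+2->C; (4,9):dx=-9,dy=-13->C; (5,6):dx=-4,dy=-4->C; (5,7):dx=-3,dy=-2->C
  (5,8):dx=+1,dy=+5->C; (5,9):dx=-11,dy=-10->C; (6,7):dx=+1,dy=+2->C; (6,8):dx=+5,dy=+9->C
  (6,9):dx=-7,dy=-6->C; (7,8):dx=+4,dy=+7->C; (7,9):dx=-8,dy=-8->C; (8,9):dx=-12,dy=-15->C
Step 2: C = 26, D = 10, total pairs = 36.
Step 3: tau = (C - D)/(n(n-1)/2) = (26 - 10)/36 = 0.444444.
Step 4: Exact two-sided p-value (enumerate n! = 362880 permutations of y under H0): p = 0.119439.
Step 5: alpha = 0.05. fail to reject H0.

tau_b = 0.4444 (C=26, D=10), p = 0.119439, fail to reject H0.


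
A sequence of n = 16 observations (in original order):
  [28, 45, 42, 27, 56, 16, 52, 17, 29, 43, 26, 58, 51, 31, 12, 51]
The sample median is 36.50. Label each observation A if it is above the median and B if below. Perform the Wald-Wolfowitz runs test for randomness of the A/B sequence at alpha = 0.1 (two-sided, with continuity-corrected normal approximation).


Step 1: Compute median = 36.50; label A = above, B = below.
Labels in order: BAABABABBABAABBA  (n_A = 8, n_B = 8)
Step 2: Count runs R = 12.
Step 3: Under H0 (random ordering), E[R] = 2*n_A*n_B/(n_A+n_B) + 1 = 2*8*8/16 + 1 = 9.0000.
        Var[R] = 2*n_A*n_B*(2*n_A*n_B - n_A - n_B) / ((n_A+n_B)^2 * (n_A+n_B-1)) = 14336/3840 = 3.7333.
        SD[R] = 1.9322.
Step 4: Continuity-corrected z = (R - 0.5 - E[R]) / SD[R] = (12 - 0.5 - 9.0000) / 1.9322 = 1.2939.
Step 5: Two-sided p-value via normal approximation = 2*(1 - Phi(|z|)) = 0.195709.
Step 6: alpha = 0.1. fail to reject H0.

R = 12, z = 1.2939, p = 0.195709, fail to reject H0.


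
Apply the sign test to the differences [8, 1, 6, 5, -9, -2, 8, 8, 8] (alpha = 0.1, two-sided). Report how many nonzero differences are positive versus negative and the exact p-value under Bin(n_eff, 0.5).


Step 1: Discard zero differences. Original n = 9; n_eff = number of nonzero differences = 9.
Nonzero differences (with sign): +8, +1, +6, +5, -9, -2, +8, +8, +8
Step 2: Count signs: positive = 7, negative = 2.
Step 3: Under H0: P(positive) = 0.5, so the number of positives S ~ Bin(9, 0.5).
Step 4: Two-sided exact p-value = sum of Bin(9,0.5) probabilities at or below the observed probability = 0.179688.
Step 5: alpha = 0.1. fail to reject H0.

n_eff = 9, pos = 7, neg = 2, p = 0.179688, fail to reject H0.


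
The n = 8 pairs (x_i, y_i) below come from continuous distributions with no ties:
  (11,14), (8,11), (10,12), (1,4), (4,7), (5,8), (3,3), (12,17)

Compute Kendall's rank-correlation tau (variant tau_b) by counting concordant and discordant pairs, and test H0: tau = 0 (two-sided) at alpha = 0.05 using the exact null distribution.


Step 1: Enumerate the 28 unordered pairs (i,j) with i<j and classify each by sign(x_j-x_i) * sign(y_j-y_i).
  (1,2):dx=-3,dy=-3->C; (1,3):dx=-1,dy=-2->C; (1,4):dx=-10,dy=-10->C; (1,5):dx=-7,dy=-7->C
  (1,6):dx=-6,dy=-6->C; (1,7):dx=-8,dy=-11->C; (1,8):dx=+1,dy=+3->C; (2,3):dx=+2,dy=+1->C
  (2,4):dx=-7,dy=-7->C; (2,5):dx=-4,dy=-4->C; (2,6):dx=-3,dy=-3->C; (2,7):dx=-5,dy=-8->C
  (2,8):dx=+4,dy=+6->C; (3,4):dx=-9,dy=-8->C; (3,5):dx=-6,dy=-5->C; (3,6):dx=-5,dy=-4->C
  (3,7):dx=-7,dy=-9->C; (3,8):dx=+2,dy=+5->C; (4,5):dx=+3,dy=+3->C; (4,6):dx=+4,dy=+4->C
  (4,7):dx=+2,dy=-1->D; (4,8):dx=+11,dy=+13->C; (5,6):dx=+1,dy=+1->C; (5,7):dx=-1,dy=-4->C
  (5,8):dx=+8,dy=+10->C; (6,7):dx=-2,dy=-5->C; (6,8):dx=+7,dy=+9->C; (7,8):dx=+9,dy=+14->C
Step 2: C = 27, D = 1, total pairs = 28.
Step 3: tau = (C - D)/(n(n-1)/2) = (27 - 1)/28 = 0.928571.
Step 4: Exact two-sided p-value (enumerate n! = 40320 permutations of y under H0): p = 0.000397.
Step 5: alpha = 0.05. reject H0.

tau_b = 0.9286 (C=27, D=1), p = 0.000397, reject H0.


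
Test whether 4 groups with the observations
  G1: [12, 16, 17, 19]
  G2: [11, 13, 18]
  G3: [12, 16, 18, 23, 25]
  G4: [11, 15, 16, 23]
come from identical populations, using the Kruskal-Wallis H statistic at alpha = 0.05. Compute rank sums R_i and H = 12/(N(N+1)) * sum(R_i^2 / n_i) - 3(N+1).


Step 1: Combine all N = 16 observations and assign midranks.
sorted (value, group, rank): (11,G2,1.5), (11,G4,1.5), (12,G1,3.5), (12,G3,3.5), (13,G2,5), (15,G4,6), (16,G1,8), (16,G3,8), (16,G4,8), (17,G1,10), (18,G2,11.5), (18,G3,11.5), (19,G1,13), (23,G3,14.5), (23,G4,14.5), (25,G3,16)
Step 2: Sum ranks within each group.
R_1 = 34.5 (n_1 = 4)
R_2 = 18 (n_2 = 3)
R_3 = 53.5 (n_3 = 5)
R_4 = 30 (n_4 = 4)
Step 3: H = 12/(N(N+1)) * sum(R_i^2/n_i) - 3(N+1)
     = 12/(16*17) * (34.5^2/4 + 18^2/3 + 53.5^2/5 + 30^2/4) - 3*17
     = 0.044118 * 1203.01 - 51
     = 2.074081.
Step 4: Ties present; correction factor C = 1 - 48/(16^3 - 16) = 0.988235. Corrected H = 2.074081 / 0.988235 = 2.098772.
Step 5: Under H0, H ~ chi^2(3); p-value = 0.552161.
Step 6: alpha = 0.05. fail to reject H0.

H = 2.0988, df = 3, p = 0.552161, fail to reject H0.


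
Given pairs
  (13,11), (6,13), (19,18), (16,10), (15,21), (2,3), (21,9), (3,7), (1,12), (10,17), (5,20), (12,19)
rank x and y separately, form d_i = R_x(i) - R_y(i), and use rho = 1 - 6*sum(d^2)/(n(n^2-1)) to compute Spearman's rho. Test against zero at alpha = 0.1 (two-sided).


Step 1: Rank x and y separately (midranks; no ties here).
rank(x): 13->8, 6->5, 19->11, 16->10, 15->9, 2->2, 21->12, 3->3, 1->1, 10->6, 5->4, 12->7
rank(y): 11->5, 13->7, 18->9, 10->4, 21->12, 3->1, 9->3, 7->2, 12->6, 17->8, 20->11, 19->10
Step 2: d_i = R_x(i) - R_y(i); compute d_i^2.
  (8-5)^2=9, (5-7)^2=4, (11-9)^2=4, (10-4)^2=36, (9-12)^2=9, (2-1)^2=1, (12-3)^2=81, (3-2)^2=1, (1-6)^2=25, (6-8)^2=4, (4-11)^2=49, (7-10)^2=9
sum(d^2) = 232.
Step 3: rho = 1 - 6*232 / (12*(12^2 - 1)) = 1 - 1392/1716 = 0.188811.
Step 4: Under H0, t = rho * sqrt((n-2)/(1-rho^2)) = 0.6080 ~ t(10).
Step 5: Two-sided p-value from the t-distribution with 10 df = 0.556737.
Step 6: alpha = 0.1. fail to reject H0.

rho = 0.1888, p = 0.556737, fail to reject H0 at alpha = 0.1.


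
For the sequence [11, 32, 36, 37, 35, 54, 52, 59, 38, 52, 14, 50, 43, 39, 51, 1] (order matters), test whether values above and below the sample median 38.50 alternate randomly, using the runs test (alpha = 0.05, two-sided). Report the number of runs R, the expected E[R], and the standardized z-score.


Step 1: Compute median = 38.50; label A = above, B = below.
Labels in order: BBBBBAAABABAAAAB  (n_A = 8, n_B = 8)
Step 2: Count runs R = 7.
Step 3: Under H0 (random ordering), E[R] = 2*n_A*n_B/(n_A+n_B) + 1 = 2*8*8/16 + 1 = 9.0000.
        Var[R] = 2*n_A*n_B*(2*n_A*n_B - n_A - n_B) / ((n_A+n_B)^2 * (n_A+n_B-1)) = 14336/3840 = 3.7333.
        SD[R] = 1.9322.
Step 4: Continuity-corrected z = (R + 0.5 - E[R]) / SD[R] = (7 + 0.5 - 9.0000) / 1.9322 = -0.7763.
Step 5: Two-sided p-value via normal approximation = 2*(1 - Phi(|z|)) = 0.437558.
Step 6: alpha = 0.05. fail to reject H0.

R = 7, z = -0.7763, p = 0.437558, fail to reject H0.


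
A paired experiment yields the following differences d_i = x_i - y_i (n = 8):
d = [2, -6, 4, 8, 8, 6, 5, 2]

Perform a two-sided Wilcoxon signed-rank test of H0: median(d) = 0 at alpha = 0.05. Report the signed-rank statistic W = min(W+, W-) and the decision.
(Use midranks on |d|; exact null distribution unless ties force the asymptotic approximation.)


Step 1: Drop any zero differences (none here) and take |d_i|.
|d| = [2, 6, 4, 8, 8, 6, 5, 2]
Step 2: Midrank |d_i| (ties get averaged ranks).
ranks: |2|->1.5, |6|->5.5, |4|->3, |8|->7.5, |8|->7.5, |6|->5.5, |5|->4, |2|->1.5
Step 3: Attach original signs; sum ranks with positive sign and with negative sign.
W+ = 1.5 + 3 + 7.5 + 7.5 + 5.5 + 4 + 1.5 = 30.5
W- = 5.5 = 5.5
(Check: W+ + W- = 36 should equal n(n+1)/2 = 36.)
Step 4: Test statistic W = min(W+, W-) = 5.5.
Step 5: Ties in |d|, so use the tie-corrected normal approximation.
        E[W] = n(n+1)/4 = 8*9/4 = 18.
        Tie groups: |d|=2 (t=2), |d|=6 (t=2), |d|=8 (t=2); sum(t^3 - t) = 18.
        Var[W] = n(n+1)(2n+1)/24 - sum(t^3-t)/48 = 1224/24 - 18/48 = 50.625.
        z = (W - E[W]) / sqrt(Var[W]) = (5.5 - 18) / 7.1151 = -1.7568.
        Two-sided p = 2*Phi(z) = 0.078948.
Step 6: alpha = 0.05. fail to reject H0.

W+ = 30.5, W- = 5.5, W = min = 5.5, p = 0.078948, fail to reject H0.


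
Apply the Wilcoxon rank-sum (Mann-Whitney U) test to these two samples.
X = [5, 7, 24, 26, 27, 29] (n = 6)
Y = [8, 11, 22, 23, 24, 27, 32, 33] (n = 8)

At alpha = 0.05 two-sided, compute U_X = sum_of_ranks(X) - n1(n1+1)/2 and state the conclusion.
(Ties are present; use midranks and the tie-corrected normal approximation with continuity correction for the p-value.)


Step 1: Combine and sort all 14 observations; assign midranks.
sorted (value, group): (5,X), (7,X), (8,Y), (11,Y), (22,Y), (23,Y), (24,X), (24,Y), (26,X), (27,X), (27,Y), (29,X), (32,Y), (33,Y)
ranks: 5->1, 7->2, 8->3, 11->4, 22->5, 23->6, 24->7.5, 24->7.5, 26->9, 27->10.5, 27->10.5, 29->12, 32->13, 33->14
Step 2: Rank sum for X: R1 = 1 + 2 + 7.5 + 9 + 10.5 + 12 = 42.
Step 3: U_X = R1 - n1(n1+1)/2 = 42 - 6*7/2 = 42 - 21 = 21.
       U_Y = n1*n2 - U_X = 48 - 21 = 27.
Step 4: Ties are present, so use the tie-corrected normal approximation (with continuity correction) for the p-value.
Step 5: p-value = 0.746347; compare to alpha = 0.05. fail to reject H0.

U_X = 21, p = 0.746347, fail to reject H0 at alpha = 0.05.


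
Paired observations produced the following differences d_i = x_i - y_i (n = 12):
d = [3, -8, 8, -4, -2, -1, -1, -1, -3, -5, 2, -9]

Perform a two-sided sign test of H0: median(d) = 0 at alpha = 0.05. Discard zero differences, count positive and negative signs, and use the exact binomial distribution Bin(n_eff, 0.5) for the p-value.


Step 1: Discard zero differences. Original n = 12; n_eff = number of nonzero differences = 12.
Nonzero differences (with sign): +3, -8, +8, -4, -2, -1, -1, -1, -3, -5, +2, -9
Step 2: Count signs: positive = 3, negative = 9.
Step 3: Under H0: P(positive) = 0.5, so the number of positives S ~ Bin(12, 0.5).
Step 4: Two-sided exact p-value = sum of Bin(12,0.5) probabilities at or below the observed probability = 0.145996.
Step 5: alpha = 0.05. fail to reject H0.

n_eff = 12, pos = 3, neg = 9, p = 0.145996, fail to reject H0.


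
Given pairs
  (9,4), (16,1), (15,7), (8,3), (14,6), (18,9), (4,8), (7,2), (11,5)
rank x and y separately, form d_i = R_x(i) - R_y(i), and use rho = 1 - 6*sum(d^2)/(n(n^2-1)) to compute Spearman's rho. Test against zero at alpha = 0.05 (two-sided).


Step 1: Rank x and y separately (midranks; no ties here).
rank(x): 9->4, 16->8, 15->7, 8->3, 14->6, 18->9, 4->1, 7->2, 11->5
rank(y): 4->4, 1->1, 7->7, 3->3, 6->6, 9->9, 8->8, 2->2, 5->5
Step 2: d_i = R_x(i) - R_y(i); compute d_i^2.
  (4-4)^2=0, (8-1)^2=49, (7-7)^2=0, (3-3)^2=0, (6-6)^2=0, (9-9)^2=0, (1-8)^2=49, (2-2)^2=0, (5-5)^2=0
sum(d^2) = 98.
Step 3: rho = 1 - 6*98 / (9*(9^2 - 1)) = 1 - 588/720 = 0.183333.
Step 4: Under H0, t = rho * sqrt((n-2)/(1-rho^2)) = 0.4934 ~ t(7).
Step 5: Two-sided p-value from the t-distribution with 7 df = 0.636820.
Step 6: alpha = 0.05. fail to reject H0.

rho = 0.1833, p = 0.636820, fail to reject H0 at alpha = 0.05.


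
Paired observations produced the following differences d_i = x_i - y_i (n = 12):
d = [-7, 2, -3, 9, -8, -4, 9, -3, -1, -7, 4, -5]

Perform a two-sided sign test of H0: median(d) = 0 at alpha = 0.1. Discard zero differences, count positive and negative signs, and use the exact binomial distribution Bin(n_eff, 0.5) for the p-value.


Step 1: Discard zero differences. Original n = 12; n_eff = number of nonzero differences = 12.
Nonzero differences (with sign): -7, +2, -3, +9, -8, -4, +9, -3, -1, -7, +4, -5
Step 2: Count signs: positive = 4, negative = 8.
Step 3: Under H0: P(positive) = 0.5, so the number of positives S ~ Bin(12, 0.5).
Step 4: Two-sided exact p-value = sum of Bin(12,0.5) probabilities at or below the observed probability = 0.387695.
Step 5: alpha = 0.1. fail to reject H0.

n_eff = 12, pos = 4, neg = 8, p = 0.387695, fail to reject H0.


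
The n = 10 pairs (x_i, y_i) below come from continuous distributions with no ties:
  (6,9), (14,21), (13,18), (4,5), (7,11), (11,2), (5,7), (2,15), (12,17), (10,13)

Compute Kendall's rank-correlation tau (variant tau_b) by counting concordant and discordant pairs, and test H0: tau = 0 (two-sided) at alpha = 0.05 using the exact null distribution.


Step 1: Enumerate the 45 unordered pairs (i,j) with i<j and classify each by sign(x_j-x_i) * sign(y_j-y_i).
  (1,2):dx=+8,dy=+12->C; (1,3):dx=+7,dy=+9->C; (1,4):dx=-2,dy=-4->C; (1,5):dx=+1,dy=+2->C
  (1,6):dx=+5,dy=-7->D; (1,7):dx=-1,dy=-2->C; (1,8):dx=-4,dy=+6->D; (1,9):dx=+6,dy=+8->C
  (1,10):dx=+4,dy=+4->C; (2,3):dx=-1,dy=-3->C; (2,4):dx=-10,dy=-16->C; (2,5):dx=-7,dy=-10->C
  (2,6):dx=-3,dy=-19->C; (2,7):dx=-9,dy=-14->C; (2,8):dx=-12,dy=-6->C; (2,9):dx=-2,dy=-4->C
  (2,10):dx=-4,dy=-8->C; (3,4):dx=-9,dy=-13->C; (3,5):dx=-6,dy=-7->C; (3,6):dx=-2,dy=-16->C
  (3,7):dx=-8,dy=-11->C; (3,8):dx=-11,dy=-3->C; (3,9):dx=-1,dy=-1->C; (3,10):dx=-3,dy=-5->C
  (4,5):dx=+3,dy=+6->C; (4,6):dx=+7,dy=-3->D; (4,7):dx=+1,dy=+2->C; (4,8):dx=-2,dy=+10->D
  (4,9):dx=+8,dy=+12->C; (4,10):dx=+6,dy=+8->C; (5,6):dx=+4,dy=-9->D; (5,7):dx=-2,dy=-4->C
  (5,8):dx=-5,dy=+4->D; (5,9):dx=+5,dy=+6->C; (5,10):dx=+3,dy=+2->C; (6,7):dx=-6,dy=+5->D
  (6,8):dx=-9,dy=+13->D; (6,9):dx=+1,dy=+15->C; (6,10):dx=-1,dy=+11->D; (7,8):dx=-3,dy=+8->D
  (7,9):dx=+7,dy=+10->C; (7,10):dx=+5,dy=+6->C; (8,9):dx=+10,dy=+2->C; (8,10):dx=+8,dy=-2->D
  (9,10):dx=-2,dy=-4->C
Step 2: C = 34, D = 11, total pairs = 45.
Step 3: tau = (C - D)/(n(n-1)/2) = (34 - 11)/45 = 0.511111.
Step 4: Exact two-sided p-value (enumerate n! = 3628800 permutations of y under H0): p = 0.046623.
Step 5: alpha = 0.05. reject H0.

tau_b = 0.5111 (C=34, D=11), p = 0.046623, reject H0.


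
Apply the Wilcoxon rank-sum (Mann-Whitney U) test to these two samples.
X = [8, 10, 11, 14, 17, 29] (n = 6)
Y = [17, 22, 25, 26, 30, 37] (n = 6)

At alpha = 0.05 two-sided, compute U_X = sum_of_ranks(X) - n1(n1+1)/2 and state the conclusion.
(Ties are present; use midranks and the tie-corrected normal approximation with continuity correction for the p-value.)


Step 1: Combine and sort all 12 observations; assign midranks.
sorted (value, group): (8,X), (10,X), (11,X), (14,X), (17,X), (17,Y), (22,Y), (25,Y), (26,Y), (29,X), (30,Y), (37,Y)
ranks: 8->1, 10->2, 11->3, 14->4, 17->5.5, 17->5.5, 22->7, 25->8, 26->9, 29->10, 30->11, 37->12
Step 2: Rank sum for X: R1 = 1 + 2 + 3 + 4 + 5.5 + 10 = 25.5.
Step 3: U_X = R1 - n1(n1+1)/2 = 25.5 - 6*7/2 = 25.5 - 21 = 4.5.
       U_Y = n1*n2 - U_X = 36 - 4.5 = 31.5.
Step 4: Ties are present, so use the tie-corrected normal approximation (with continuity correction) for the p-value.
Step 5: p-value = 0.037041; compare to alpha = 0.05. reject H0.

U_X = 4.5, p = 0.037041, reject H0 at alpha = 0.05.


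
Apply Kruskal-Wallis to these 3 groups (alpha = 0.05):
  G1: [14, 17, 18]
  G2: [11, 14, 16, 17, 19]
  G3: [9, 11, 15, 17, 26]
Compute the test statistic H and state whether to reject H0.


Step 1: Combine all N = 13 observations and assign midranks.
sorted (value, group, rank): (9,G3,1), (11,G2,2.5), (11,G3,2.5), (14,G1,4.5), (14,G2,4.5), (15,G3,6), (16,G2,7), (17,G1,9), (17,G2,9), (17,G3,9), (18,G1,11), (19,G2,12), (26,G3,13)
Step 2: Sum ranks within each group.
R_1 = 24.5 (n_1 = 3)
R_2 = 35 (n_2 = 5)
R_3 = 31.5 (n_3 = 5)
Step 3: H = 12/(N(N+1)) * sum(R_i^2/n_i) - 3(N+1)
     = 12/(13*14) * (24.5^2/3 + 35^2/5 + 31.5^2/5) - 3*14
     = 0.065934 * 643.533 - 42
     = 0.430769.
Step 4: Ties present; correction factor C = 1 - 36/(13^3 - 13) = 0.983516. Corrected H = 0.430769 / 0.983516 = 0.437989.
Step 5: Under H0, H ~ chi^2(2); p-value = 0.803326.
Step 6: alpha = 0.05. fail to reject H0.

H = 0.4380, df = 2, p = 0.803326, fail to reject H0.


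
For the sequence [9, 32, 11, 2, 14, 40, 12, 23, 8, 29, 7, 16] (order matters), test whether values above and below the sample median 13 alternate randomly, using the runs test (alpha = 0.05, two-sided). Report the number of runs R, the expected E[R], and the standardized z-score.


Step 1: Compute median = 13; label A = above, B = below.
Labels in order: BABBAABABABA  (n_A = 6, n_B = 6)
Step 2: Count runs R = 10.
Step 3: Under H0 (random ordering), E[R] = 2*n_A*n_B/(n_A+n_B) + 1 = 2*6*6/12 + 1 = 7.0000.
        Var[R] = 2*n_A*n_B*(2*n_A*n_B - n_A - n_B) / ((n_A+n_B)^2 * (n_A+n_B-1)) = 4320/1584 = 2.7273.
        SD[R] = 1.6514.
Step 4: Continuity-corrected z = (R - 0.5 - E[R]) / SD[R] = (10 - 0.5 - 7.0000) / 1.6514 = 1.5138.
Step 5: Two-sided p-value via normal approximation = 2*(1 - Phi(|z|)) = 0.130070.
Step 6: alpha = 0.05. fail to reject H0.

R = 10, z = 1.5138, p = 0.130070, fail to reject H0.


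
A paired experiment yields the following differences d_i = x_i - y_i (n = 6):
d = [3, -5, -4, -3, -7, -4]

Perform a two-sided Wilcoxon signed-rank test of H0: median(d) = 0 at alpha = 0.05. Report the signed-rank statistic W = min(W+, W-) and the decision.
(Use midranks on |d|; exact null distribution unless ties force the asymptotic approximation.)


Step 1: Drop any zero differences (none here) and take |d_i|.
|d| = [3, 5, 4, 3, 7, 4]
Step 2: Midrank |d_i| (ties get averaged ranks).
ranks: |3|->1.5, |5|->5, |4|->3.5, |3|->1.5, |7|->6, |4|->3.5
Step 3: Attach original signs; sum ranks with positive sign and with negative sign.
W+ = 1.5 = 1.5
W- = 5 + 3.5 + 1.5 + 6 + 3.5 = 19.5
(Check: W+ + W- = 21 should equal n(n+1)/2 = 21.)
Step 4: Test statistic W = min(W+, W-) = 1.5.
Step 5: Ties in |d|, so use the tie-corrected normal approximation.
        E[W] = n(n+1)/4 = 6*7/4 = 10.5.
        Tie groups: |d|=3 (t=2), |d|=4 (t=2); sum(t^3 - t) = 12.
        Var[W] = n(n+1)(2n+1)/24 - sum(t^3-t)/48 = 546/24 - 12/48 = 22.5.
        z = (W - E[W]) / sqrt(Var[W]) = (1.5 - 10.5) / 4.7434 = -1.8974.
        Two-sided p = 2*Phi(z) = 0.057780.
Step 6: alpha = 0.05. fail to reject H0.

W+ = 1.5, W- = 19.5, W = min = 1.5, p = 0.057780, fail to reject H0.


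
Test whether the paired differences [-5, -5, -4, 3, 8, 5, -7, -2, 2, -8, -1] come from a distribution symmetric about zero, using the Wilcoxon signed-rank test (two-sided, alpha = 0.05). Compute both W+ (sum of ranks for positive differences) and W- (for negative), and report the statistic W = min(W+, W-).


Step 1: Drop any zero differences (none here) and take |d_i|.
|d| = [5, 5, 4, 3, 8, 5, 7, 2, 2, 8, 1]
Step 2: Midrank |d_i| (ties get averaged ranks).
ranks: |5|->7, |5|->7, |4|->5, |3|->4, |8|->10.5, |5|->7, |7|->9, |2|->2.5, |2|->2.5, |8|->10.5, |1|->1
Step 3: Attach original signs; sum ranks with positive sign and with negative sign.
W+ = 4 + 10.5 + 7 + 2.5 = 24
W- = 7 + 7 + 5 + 9 + 2.5 + 10.5 + 1 = 42
(Check: W+ + W- = 66 should equal n(n+1)/2 = 66.)
Step 4: Test statistic W = min(W+, W-) = 24.
Step 5: Ties in |d|, so use the tie-corrected normal approximation.
        E[W] = n(n+1)/4 = 11*12/4 = 33.
        Tie groups: |d|=2 (t=2), |d|=5 (t=3), |d|=8 (t=2); sum(t^3 - t) = 36.
        Var[W] = n(n+1)(2n+1)/24 - sum(t^3-t)/48 = 3036/24 - 36/48 = 125.75.
        z = (W - E[W]) / sqrt(Var[W]) = (24 - 33) / 11.2138 = -0.8026.
        Two-sided p = 2*Phi(z) = 0.422217.
Step 6: alpha = 0.05. fail to reject H0.

W+ = 24, W- = 42, W = min = 24, p = 0.422217, fail to reject H0.


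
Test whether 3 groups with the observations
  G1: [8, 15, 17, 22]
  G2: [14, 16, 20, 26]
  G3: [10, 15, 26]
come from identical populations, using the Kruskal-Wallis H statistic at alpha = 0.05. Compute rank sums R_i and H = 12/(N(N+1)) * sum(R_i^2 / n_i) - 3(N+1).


Step 1: Combine all N = 11 observations and assign midranks.
sorted (value, group, rank): (8,G1,1), (10,G3,2), (14,G2,3), (15,G1,4.5), (15,G3,4.5), (16,G2,6), (17,G1,7), (20,G2,8), (22,G1,9), (26,G2,10.5), (26,G3,10.5)
Step 2: Sum ranks within each group.
R_1 = 21.5 (n_1 = 4)
R_2 = 27.5 (n_2 = 4)
R_3 = 17 (n_3 = 3)
Step 3: H = 12/(N(N+1)) * sum(R_i^2/n_i) - 3(N+1)
     = 12/(11*12) * (21.5^2/4 + 27.5^2/4 + 17^2/3) - 3*12
     = 0.090909 * 400.958 - 36
     = 0.450758.
Step 4: Ties present; correction factor C = 1 - 12/(11^3 - 11) = 0.990909. Corrected H = 0.450758 / 0.990909 = 0.454893.
Step 5: Under H0, H ~ chi^2(2); p-value = 0.796565.
Step 6: alpha = 0.05. fail to reject H0.

H = 0.4549, df = 2, p = 0.796565, fail to reject H0.


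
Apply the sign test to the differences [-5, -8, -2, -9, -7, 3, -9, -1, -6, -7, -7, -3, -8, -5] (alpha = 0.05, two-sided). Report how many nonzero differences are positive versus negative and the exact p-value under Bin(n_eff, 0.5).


Step 1: Discard zero differences. Original n = 14; n_eff = number of nonzero differences = 14.
Nonzero differences (with sign): -5, -8, -2, -9, -7, +3, -9, -1, -6, -7, -7, -3, -8, -5
Step 2: Count signs: positive = 1, negative = 13.
Step 3: Under H0: P(positive) = 0.5, so the number of positives S ~ Bin(14, 0.5).
Step 4: Two-sided exact p-value = sum of Bin(14,0.5) probabilities at or below the observed probability = 0.001831.
Step 5: alpha = 0.05. reject H0.

n_eff = 14, pos = 1, neg = 13, p = 0.001831, reject H0.


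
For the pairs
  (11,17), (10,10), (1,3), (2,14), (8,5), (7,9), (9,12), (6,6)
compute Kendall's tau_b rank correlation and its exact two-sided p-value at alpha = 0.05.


Step 1: Enumerate the 28 unordered pairs (i,j) with i<j and classify each by sign(x_j-x_i) * sign(y_j-y_i).
  (1,2):dx=-1,dy=-7->C; (1,3):dx=-10,dy=-14->C; (1,4):dx=-9,dy=-3->C; (1,5):dx=-3,dy=-12->C
  (1,6):dx=-4,dy=-8->C; (1,7):dx=-2,dy=-5->C; (1,8):dx=-5,dy=-11->C; (2,3):dx=-9,dy=-7->C
  (2,4):dx=-8,dy=+4->D; (2,5):dx=-2,dy=-5->C; (2,6):dx=-3,dy=-1->C; (2,7):dx=-1,dy=+2->D
  (2,8):dx=-4,dy=-4->C; (3,4):dx=+1,dy=+11->C; (3,5):dx=+7,dy=+2->C; (3,6):dx=+6,dy=+6->C
  (3,7):dx=+8,dy=+9->C; (3,8):dx=+5,dy=+3->C; (4,5):dx=+6,dy=-9->D; (4,6):dx=+5,dy=-5->D
  (4,7):dx=+7,dy=-2->D; (4,8):dx=+4,dy=-8->D; (5,6):dx=-1,dy=+4->D; (5,7):dx=+1,dy=+7->C
  (5,8):dx=-2,dy=+1->D; (6,7):dx=+2,dy=+3->C; (6,8):dx=-1,dy=-3->C; (7,8):dx=-3,dy=-6->C
Step 2: C = 20, D = 8, total pairs = 28.
Step 3: tau = (C - D)/(n(n-1)/2) = (20 - 8)/28 = 0.428571.
Step 4: Exact two-sided p-value (enumerate n! = 40320 permutations of y under H0): p = 0.178869.
Step 5: alpha = 0.05. fail to reject H0.

tau_b = 0.4286 (C=20, D=8), p = 0.178869, fail to reject H0.


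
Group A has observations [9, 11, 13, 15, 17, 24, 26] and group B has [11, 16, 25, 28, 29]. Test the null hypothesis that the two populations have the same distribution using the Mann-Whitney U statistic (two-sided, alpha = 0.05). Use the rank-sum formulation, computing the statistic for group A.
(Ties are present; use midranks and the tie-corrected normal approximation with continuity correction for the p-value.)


Step 1: Combine and sort all 12 observations; assign midranks.
sorted (value, group): (9,X), (11,X), (11,Y), (13,X), (15,X), (16,Y), (17,X), (24,X), (25,Y), (26,X), (28,Y), (29,Y)
ranks: 9->1, 11->2.5, 11->2.5, 13->4, 15->5, 16->6, 17->7, 24->8, 25->9, 26->10, 28->11, 29->12
Step 2: Rank sum for X: R1 = 1 + 2.5 + 4 + 5 + 7 + 8 + 10 = 37.5.
Step 3: U_X = R1 - n1(n1+1)/2 = 37.5 - 7*8/2 = 37.5 - 28 = 9.5.
       U_Y = n1*n2 - U_X = 35 - 9.5 = 25.5.
Step 4: Ties are present, so use the tie-corrected normal approximation (with continuity correction) for the p-value.
Step 5: p-value = 0.222415; compare to alpha = 0.05. fail to reject H0.

U_X = 9.5, p = 0.222415, fail to reject H0 at alpha = 0.05.


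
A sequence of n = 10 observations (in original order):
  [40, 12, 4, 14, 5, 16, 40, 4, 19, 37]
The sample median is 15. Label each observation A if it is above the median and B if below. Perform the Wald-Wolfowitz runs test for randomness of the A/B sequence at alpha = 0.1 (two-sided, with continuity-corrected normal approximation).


Step 1: Compute median = 15; label A = above, B = below.
Labels in order: ABBBBAABAA  (n_A = 5, n_B = 5)
Step 2: Count runs R = 5.
Step 3: Under H0 (random ordering), E[R] = 2*n_A*n_B/(n_A+n_B) + 1 = 2*5*5/10 + 1 = 6.0000.
        Var[R] = 2*n_A*n_B*(2*n_A*n_B - n_A - n_B) / ((n_A+n_B)^2 * (n_A+n_B-1)) = 2000/900 = 2.2222.
        SD[R] = 1.4907.
Step 4: Continuity-corrected z = (R + 0.5 - E[R]) / SD[R] = (5 + 0.5 - 6.0000) / 1.4907 = -0.3354.
Step 5: Two-sided p-value via normal approximation = 2*(1 - Phi(|z|)) = 0.737316.
Step 6: alpha = 0.1. fail to reject H0.

R = 5, z = -0.3354, p = 0.737316, fail to reject H0.


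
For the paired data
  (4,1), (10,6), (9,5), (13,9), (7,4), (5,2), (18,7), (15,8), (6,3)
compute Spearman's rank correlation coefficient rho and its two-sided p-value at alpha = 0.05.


Step 1: Rank x and y separately (midranks; no ties here).
rank(x): 4->1, 10->6, 9->5, 13->7, 7->4, 5->2, 18->9, 15->8, 6->3
rank(y): 1->1, 6->6, 5->5, 9->9, 4->4, 2->2, 7->7, 8->8, 3->3
Step 2: d_i = R_x(i) - R_y(i); compute d_i^2.
  (1-1)^2=0, (6-6)^2=0, (5-5)^2=0, (7-9)^2=4, (4-4)^2=0, (2-2)^2=0, (9-7)^2=4, (8-8)^2=0, (3-3)^2=0
sum(d^2) = 8.
Step 3: rho = 1 - 6*8 / (9*(9^2 - 1)) = 1 - 48/720 = 0.933333.
Step 4: Under H0, t = rho * sqrt((n-2)/(1-rho^2)) = 6.8783 ~ t(7).
Step 5: Two-sided p-value from the t-distribution with 7 df = 0.000236.
Step 6: alpha = 0.05. reject H0.

rho = 0.9333, p = 0.000236, reject H0 at alpha = 0.05.
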